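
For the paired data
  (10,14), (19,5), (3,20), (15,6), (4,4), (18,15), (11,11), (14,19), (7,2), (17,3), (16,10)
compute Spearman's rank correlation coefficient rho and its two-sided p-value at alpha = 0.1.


Step 1: Rank x and y separately (midranks; no ties here).
rank(x): 10->4, 19->11, 3->1, 15->7, 4->2, 18->10, 11->5, 14->6, 7->3, 17->9, 16->8
rank(y): 14->8, 5->4, 20->11, 6->5, 4->3, 15->9, 11->7, 19->10, 2->1, 3->2, 10->6
Step 2: d_i = R_x(i) - R_y(i); compute d_i^2.
  (4-8)^2=16, (11-4)^2=49, (1-11)^2=100, (7-5)^2=4, (2-3)^2=1, (10-9)^2=1, (5-7)^2=4, (6-10)^2=16, (3-1)^2=4, (9-2)^2=49, (8-6)^2=4
sum(d^2) = 248.
Step 3: rho = 1 - 6*248 / (11*(11^2 - 1)) = 1 - 1488/1320 = -0.127273.
Step 4: Under H0, t = rho * sqrt((n-2)/(1-rho^2)) = -0.3849 ~ t(9).
Step 5: Two-sided p-value from the t-distribution with 9 df = 0.709215.
Step 6: alpha = 0.1. fail to reject H0.

rho = -0.1273, p = 0.709215, fail to reject H0 at alpha = 0.1.


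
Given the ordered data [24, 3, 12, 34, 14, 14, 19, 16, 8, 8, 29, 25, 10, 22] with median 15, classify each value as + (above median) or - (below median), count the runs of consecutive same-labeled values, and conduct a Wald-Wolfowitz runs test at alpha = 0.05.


Step 1: Compute median = 15; label A = above, B = below.
Labels in order: ABBABBAABBAABA  (n_A = 7, n_B = 7)
Step 2: Count runs R = 9.
Step 3: Under H0 (random ordering), E[R] = 2*n_A*n_B/(n_A+n_B) + 1 = 2*7*7/14 + 1 = 8.0000.
        Var[R] = 2*n_A*n_B*(2*n_A*n_B - n_A - n_B) / ((n_A+n_B)^2 * (n_A+n_B-1)) = 8232/2548 = 3.2308.
        SD[R] = 1.7974.
Step 4: Continuity-corrected z = (R - 0.5 - E[R]) / SD[R] = (9 - 0.5 - 8.0000) / 1.7974 = 0.2782.
Step 5: Two-sided p-value via normal approximation = 2*(1 - Phi(|z|)) = 0.780879.
Step 6: alpha = 0.05. fail to reject H0.

R = 9, z = 0.2782, p = 0.780879, fail to reject H0.


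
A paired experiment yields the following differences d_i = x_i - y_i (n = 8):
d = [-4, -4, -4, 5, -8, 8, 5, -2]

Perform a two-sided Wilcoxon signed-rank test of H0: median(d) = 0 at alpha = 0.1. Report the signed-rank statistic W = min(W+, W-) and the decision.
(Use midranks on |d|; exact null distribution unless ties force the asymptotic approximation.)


Step 1: Drop any zero differences (none here) and take |d_i|.
|d| = [4, 4, 4, 5, 8, 8, 5, 2]
Step 2: Midrank |d_i| (ties get averaged ranks).
ranks: |4|->3, |4|->3, |4|->3, |5|->5.5, |8|->7.5, |8|->7.5, |5|->5.5, |2|->1
Step 3: Attach original signs; sum ranks with positive sign and with negative sign.
W+ = 5.5 + 7.5 + 5.5 = 18.5
W- = 3 + 3 + 3 + 7.5 + 1 = 17.5
(Check: W+ + W- = 36 should equal n(n+1)/2 = 36.)
Step 4: Test statistic W = min(W+, W-) = 17.5.
Step 5: Ties in |d|, so use the tie-corrected normal approximation.
        E[W] = n(n+1)/4 = 8*9/4 = 18.
        Tie groups: |d|=4 (t=3), |d|=5 (t=2), |d|=8 (t=2); sum(t^3 - t) = 36.
        Var[W] = n(n+1)(2n+1)/24 - sum(t^3-t)/48 = 1224/24 - 36/48 = 50.25.
        z = (W - E[W]) / sqrt(Var[W]) = (17.5 - 18) / 7.0887 = -0.0705.
        Two-sided p = 2*Phi(z) = 0.943768.
Step 6: alpha = 0.1. fail to reject H0.

W+ = 18.5, W- = 17.5, W = min = 17.5, p = 0.943768, fail to reject H0.


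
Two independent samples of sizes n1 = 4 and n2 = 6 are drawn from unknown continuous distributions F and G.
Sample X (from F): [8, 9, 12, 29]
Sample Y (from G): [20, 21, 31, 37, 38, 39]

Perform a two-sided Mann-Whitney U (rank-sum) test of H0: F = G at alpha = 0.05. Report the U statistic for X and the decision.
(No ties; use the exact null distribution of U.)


Step 1: Combine and sort all 10 observations; assign midranks.
sorted (value, group): (8,X), (9,X), (12,X), (20,Y), (21,Y), (29,X), (31,Y), (37,Y), (38,Y), (39,Y)
ranks: 8->1, 9->2, 12->3, 20->4, 21->5, 29->6, 31->7, 37->8, 38->9, 39->10
Step 2: Rank sum for X: R1 = 1 + 2 + 3 + 6 = 12.
Step 3: U_X = R1 - n1(n1+1)/2 = 12 - 4*5/2 = 12 - 10 = 2.
       U_Y = n1*n2 - U_X = 24 - 2 = 22.
Step 4: No ties, so the exact null distribution of U (based on enumerating the C(10,4) = 210 equally likely rank assignments) gives the two-sided p-value.
Step 5: p-value = 0.038095; compare to alpha = 0.05. reject H0.

U_X = 2, p = 0.038095, reject H0 at alpha = 0.05.


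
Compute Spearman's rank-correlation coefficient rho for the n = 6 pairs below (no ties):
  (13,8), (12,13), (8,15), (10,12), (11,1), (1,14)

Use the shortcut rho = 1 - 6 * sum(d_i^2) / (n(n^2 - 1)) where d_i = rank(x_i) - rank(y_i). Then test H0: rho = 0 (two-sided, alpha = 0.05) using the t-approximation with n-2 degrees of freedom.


Step 1: Rank x and y separately (midranks; no ties here).
rank(x): 13->6, 12->5, 8->2, 10->3, 11->4, 1->1
rank(y): 8->2, 13->4, 15->6, 12->3, 1->1, 14->5
Step 2: d_i = R_x(i) - R_y(i); compute d_i^2.
  (6-2)^2=16, (5-4)^2=1, (2-6)^2=16, (3-3)^2=0, (4-1)^2=9, (1-5)^2=16
sum(d^2) = 58.
Step 3: rho = 1 - 6*58 / (6*(6^2 - 1)) = 1 - 348/210 = -0.657143.
Step 4: Under H0, t = rho * sqrt((n-2)/(1-rho^2)) = -1.7436 ~ t(4).
Step 5: Two-sided p-value from the t-distribution with 4 df = 0.156175.
Step 6: alpha = 0.05. fail to reject H0.

rho = -0.6571, p = 0.156175, fail to reject H0 at alpha = 0.05.


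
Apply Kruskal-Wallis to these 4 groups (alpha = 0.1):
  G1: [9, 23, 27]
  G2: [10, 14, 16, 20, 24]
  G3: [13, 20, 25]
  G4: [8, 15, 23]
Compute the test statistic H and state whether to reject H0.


Step 1: Combine all N = 14 observations and assign midranks.
sorted (value, group, rank): (8,G4,1), (9,G1,2), (10,G2,3), (13,G3,4), (14,G2,5), (15,G4,6), (16,G2,7), (20,G2,8.5), (20,G3,8.5), (23,G1,10.5), (23,G4,10.5), (24,G2,12), (25,G3,13), (27,G1,14)
Step 2: Sum ranks within each group.
R_1 = 26.5 (n_1 = 3)
R_2 = 35.5 (n_2 = 5)
R_3 = 25.5 (n_3 = 3)
R_4 = 17.5 (n_4 = 3)
Step 3: H = 12/(N(N+1)) * sum(R_i^2/n_i) - 3(N+1)
     = 12/(14*15) * (26.5^2/3 + 35.5^2/5 + 25.5^2/3 + 17.5^2/3) - 3*15
     = 0.057143 * 804.967 - 45
     = 0.998095.
Step 4: Ties present; correction factor C = 1 - 12/(14^3 - 14) = 0.995604. Corrected H = 0.998095 / 0.995604 = 1.002502.
Step 5: Under H0, H ~ chi^2(3); p-value = 0.800647.
Step 6: alpha = 0.1. fail to reject H0.

H = 1.0025, df = 3, p = 0.800647, fail to reject H0.


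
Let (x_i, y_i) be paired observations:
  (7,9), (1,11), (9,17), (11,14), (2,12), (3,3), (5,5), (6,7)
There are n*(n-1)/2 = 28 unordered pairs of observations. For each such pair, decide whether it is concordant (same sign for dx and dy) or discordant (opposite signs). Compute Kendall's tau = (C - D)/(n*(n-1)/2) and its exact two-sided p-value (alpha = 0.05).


Step 1: Enumerate the 28 unordered pairs (i,j) with i<j and classify each by sign(x_j-x_i) * sign(y_j-y_i).
  (1,2):dx=-6,dy=+2->D; (1,3):dx=+2,dy=+8->C; (1,4):dx=+4,dy=+5->C; (1,5):dx=-5,dy=+3->D
  (1,6):dx=-4,dy=-6->C; (1,7):dx=-2,dy=-4->C; (1,8):dx=-1,dy=-2->C; (2,3):dx=+8,dy=+6->C
  (2,4):dx=+10,dy=+3->C; (2,5):dx=+1,dy=+1->C; (2,6):dx=+2,dy=-8->D; (2,7):dx=+4,dy=-6->D
  (2,8):dx=+5,dy=-4->D; (3,4):dx=+2,dy=-3->D; (3,5):dx=-7,dy=-5->C; (3,6):dx=-6,dy=-14->C
  (3,7):dx=-4,dy=-12->C; (3,8):dx=-3,dy=-10->C; (4,5):dx=-9,dy=-2->C; (4,6):dx=-8,dy=-11->C
  (4,7):dx=-6,dy=-9->C; (4,8):dx=-5,dy=-7->C; (5,6):dx=+1,dy=-9->D; (5,7):dx=+3,dy=-7->D
  (5,8):dx=+4,dy=-5->D; (6,7):dx=+2,dy=+2->C; (6,8):dx=+3,dy=+4->C; (7,8):dx=+1,dy=+2->C
Step 2: C = 19, D = 9, total pairs = 28.
Step 3: tau = (C - D)/(n(n-1)/2) = (19 - 9)/28 = 0.357143.
Step 4: Exact two-sided p-value (enumerate n! = 40320 permutations of y under H0): p = 0.275099.
Step 5: alpha = 0.05. fail to reject H0.

tau_b = 0.3571 (C=19, D=9), p = 0.275099, fail to reject H0.


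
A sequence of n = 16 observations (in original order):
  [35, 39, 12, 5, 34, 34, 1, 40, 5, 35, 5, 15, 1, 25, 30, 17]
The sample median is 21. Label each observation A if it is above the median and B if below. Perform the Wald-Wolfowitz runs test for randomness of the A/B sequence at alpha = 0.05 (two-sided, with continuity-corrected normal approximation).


Step 1: Compute median = 21; label A = above, B = below.
Labels in order: AABBAABABABBBAAB  (n_A = 8, n_B = 8)
Step 2: Count runs R = 10.
Step 3: Under H0 (random ordering), E[R] = 2*n_A*n_B/(n_A+n_B) + 1 = 2*8*8/16 + 1 = 9.0000.
        Var[R] = 2*n_A*n_B*(2*n_A*n_B - n_A - n_B) / ((n_A+n_B)^2 * (n_A+n_B-1)) = 14336/3840 = 3.7333.
        SD[R] = 1.9322.
Step 4: Continuity-corrected z = (R - 0.5 - E[R]) / SD[R] = (10 - 0.5 - 9.0000) / 1.9322 = 0.2588.
Step 5: Two-sided p-value via normal approximation = 2*(1 - Phi(|z|)) = 0.795809.
Step 6: alpha = 0.05. fail to reject H0.

R = 10, z = 0.2588, p = 0.795809, fail to reject H0.


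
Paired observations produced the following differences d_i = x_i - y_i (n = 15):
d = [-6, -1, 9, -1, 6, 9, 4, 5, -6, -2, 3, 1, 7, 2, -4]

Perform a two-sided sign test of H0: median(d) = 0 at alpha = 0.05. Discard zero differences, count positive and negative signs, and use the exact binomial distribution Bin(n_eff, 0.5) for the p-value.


Step 1: Discard zero differences. Original n = 15; n_eff = number of nonzero differences = 15.
Nonzero differences (with sign): -6, -1, +9, -1, +6, +9, +4, +5, -6, -2, +3, +1, +7, +2, -4
Step 2: Count signs: positive = 9, negative = 6.
Step 3: Under H0: P(positive) = 0.5, so the number of positives S ~ Bin(15, 0.5).
Step 4: Two-sided exact p-value = sum of Bin(15,0.5) probabilities at or below the observed probability = 0.607239.
Step 5: alpha = 0.05. fail to reject H0.

n_eff = 15, pos = 9, neg = 6, p = 0.607239, fail to reject H0.


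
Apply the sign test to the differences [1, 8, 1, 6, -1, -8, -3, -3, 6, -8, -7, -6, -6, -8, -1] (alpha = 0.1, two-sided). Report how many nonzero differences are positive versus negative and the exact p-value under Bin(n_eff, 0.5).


Step 1: Discard zero differences. Original n = 15; n_eff = number of nonzero differences = 15.
Nonzero differences (with sign): +1, +8, +1, +6, -1, -8, -3, -3, +6, -8, -7, -6, -6, -8, -1
Step 2: Count signs: positive = 5, negative = 10.
Step 3: Under H0: P(positive) = 0.5, so the number of positives S ~ Bin(15, 0.5).
Step 4: Two-sided exact p-value = sum of Bin(15,0.5) probabilities at or below the observed probability = 0.301758.
Step 5: alpha = 0.1. fail to reject H0.

n_eff = 15, pos = 5, neg = 10, p = 0.301758, fail to reject H0.


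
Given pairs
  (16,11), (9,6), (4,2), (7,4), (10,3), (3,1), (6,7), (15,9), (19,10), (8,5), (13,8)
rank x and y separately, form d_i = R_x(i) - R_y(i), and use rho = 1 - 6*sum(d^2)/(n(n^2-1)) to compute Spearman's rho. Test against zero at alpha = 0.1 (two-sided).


Step 1: Rank x and y separately (midranks; no ties here).
rank(x): 16->10, 9->6, 4->2, 7->4, 10->7, 3->1, 6->3, 15->9, 19->11, 8->5, 13->8
rank(y): 11->11, 6->6, 2->2, 4->4, 3->3, 1->1, 7->7, 9->9, 10->10, 5->5, 8->8
Step 2: d_i = R_x(i) - R_y(i); compute d_i^2.
  (10-11)^2=1, (6-6)^2=0, (2-2)^2=0, (4-4)^2=0, (7-3)^2=16, (1-1)^2=0, (3-7)^2=16, (9-9)^2=0, (11-10)^2=1, (5-5)^2=0, (8-8)^2=0
sum(d^2) = 34.
Step 3: rho = 1 - 6*34 / (11*(11^2 - 1)) = 1 - 204/1320 = 0.845455.
Step 4: Under H0, t = rho * sqrt((n-2)/(1-rho^2)) = 4.7493 ~ t(9).
Step 5: Two-sided p-value from the t-distribution with 9 df = 0.001045.
Step 6: alpha = 0.1. reject H0.

rho = 0.8455, p = 0.001045, reject H0 at alpha = 0.1.


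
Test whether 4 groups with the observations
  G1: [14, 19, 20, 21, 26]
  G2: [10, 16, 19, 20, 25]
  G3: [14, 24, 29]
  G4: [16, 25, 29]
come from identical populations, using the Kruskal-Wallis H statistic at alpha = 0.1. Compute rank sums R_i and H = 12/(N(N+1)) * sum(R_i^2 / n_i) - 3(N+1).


Step 1: Combine all N = 16 observations and assign midranks.
sorted (value, group, rank): (10,G2,1), (14,G1,2.5), (14,G3,2.5), (16,G2,4.5), (16,G4,4.5), (19,G1,6.5), (19,G2,6.5), (20,G1,8.5), (20,G2,8.5), (21,G1,10), (24,G3,11), (25,G2,12.5), (25,G4,12.5), (26,G1,14), (29,G3,15.5), (29,G4,15.5)
Step 2: Sum ranks within each group.
R_1 = 41.5 (n_1 = 5)
R_2 = 33 (n_2 = 5)
R_3 = 29 (n_3 = 3)
R_4 = 32.5 (n_4 = 3)
Step 3: H = 12/(N(N+1)) * sum(R_i^2/n_i) - 3(N+1)
     = 12/(16*17) * (41.5^2/5 + 33^2/5 + 29^2/3 + 32.5^2/3) - 3*17
     = 0.044118 * 1194.67 - 51
     = 1.705882.
Step 4: Ties present; correction factor C = 1 - 36/(16^3 - 16) = 0.991176. Corrected H = 1.705882 / 0.991176 = 1.721068.
Step 5: Under H0, H ~ chi^2(3); p-value = 0.632260.
Step 6: alpha = 0.1. fail to reject H0.

H = 1.7211, df = 3, p = 0.632260, fail to reject H0.


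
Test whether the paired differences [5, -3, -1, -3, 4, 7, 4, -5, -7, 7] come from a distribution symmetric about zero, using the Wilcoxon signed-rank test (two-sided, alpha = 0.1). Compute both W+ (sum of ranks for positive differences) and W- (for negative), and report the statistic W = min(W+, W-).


Step 1: Drop any zero differences (none here) and take |d_i|.
|d| = [5, 3, 1, 3, 4, 7, 4, 5, 7, 7]
Step 2: Midrank |d_i| (ties get averaged ranks).
ranks: |5|->6.5, |3|->2.5, |1|->1, |3|->2.5, |4|->4.5, |7|->9, |4|->4.5, |5|->6.5, |7|->9, |7|->9
Step 3: Attach original signs; sum ranks with positive sign and with negative sign.
W+ = 6.5 + 4.5 + 9 + 4.5 + 9 = 33.5
W- = 2.5 + 1 + 2.5 + 6.5 + 9 = 21.5
(Check: W+ + W- = 55 should equal n(n+1)/2 = 55.)
Step 4: Test statistic W = min(W+, W-) = 21.5.
Step 5: Ties in |d|, so use the tie-corrected normal approximation.
        E[W] = n(n+1)/4 = 10*11/4 = 27.5.
        Tie groups: |d|=3 (t=2), |d|=4 (t=2), |d|=5 (t=2), |d|=7 (t=3); sum(t^3 - t) = 42.
        Var[W] = n(n+1)(2n+1)/24 - sum(t^3-t)/48 = 2310/24 - 42/48 = 95.375.
        z = (W - E[W]) / sqrt(Var[W]) = (21.5 - 27.5) / 9.7660 = -0.6144.
        Two-sided p = 2*Phi(z) = 0.538967.
Step 6: alpha = 0.1. fail to reject H0.

W+ = 33.5, W- = 21.5, W = min = 21.5, p = 0.538967, fail to reject H0.


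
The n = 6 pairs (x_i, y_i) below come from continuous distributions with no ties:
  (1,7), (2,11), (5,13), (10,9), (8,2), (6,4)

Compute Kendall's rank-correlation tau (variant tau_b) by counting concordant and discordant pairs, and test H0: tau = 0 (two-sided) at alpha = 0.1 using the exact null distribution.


Step 1: Enumerate the 15 unordered pairs (i,j) with i<j and classify each by sign(x_j-x_i) * sign(y_j-y_i).
  (1,2):dx=+1,dy=+4->C; (1,3):dx=+4,dy=+6->C; (1,4):dx=+9,dy=+2->C; (1,5):dx=+7,dy=-5->D
  (1,6):dx=+5,dy=-3->D; (2,3):dx=+3,dy=+2->C; (2,4):dx=+8,dy=-2->D; (2,5):dx=+6,dy=-9->D
  (2,6):dx=+4,dy=-7->D; (3,4):dx=+5,dy=-4->D; (3,5):dx=+3,dy=-11->D; (3,6):dx=+1,dy=-9->D
  (4,5):dx=-2,dy=-7->C; (4,6):dx=-4,dy=-5->C; (5,6):dx=-2,dy=+2->D
Step 2: C = 6, D = 9, total pairs = 15.
Step 3: tau = (C - D)/(n(n-1)/2) = (6 - 9)/15 = -0.200000.
Step 4: Exact two-sided p-value (enumerate n! = 720 permutations of y under H0): p = 0.719444.
Step 5: alpha = 0.1. fail to reject H0.

tau_b = -0.2000 (C=6, D=9), p = 0.719444, fail to reject H0.


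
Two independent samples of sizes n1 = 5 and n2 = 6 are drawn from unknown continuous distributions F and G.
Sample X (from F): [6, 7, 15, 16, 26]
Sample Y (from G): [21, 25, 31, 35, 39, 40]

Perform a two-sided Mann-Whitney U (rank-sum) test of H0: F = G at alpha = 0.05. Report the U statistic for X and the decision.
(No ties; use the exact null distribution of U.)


Step 1: Combine and sort all 11 observations; assign midranks.
sorted (value, group): (6,X), (7,X), (15,X), (16,X), (21,Y), (25,Y), (26,X), (31,Y), (35,Y), (39,Y), (40,Y)
ranks: 6->1, 7->2, 15->3, 16->4, 21->5, 25->6, 26->7, 31->8, 35->9, 39->10, 40->11
Step 2: Rank sum for X: R1 = 1 + 2 + 3 + 4 + 7 = 17.
Step 3: U_X = R1 - n1(n1+1)/2 = 17 - 5*6/2 = 17 - 15 = 2.
       U_Y = n1*n2 - U_X = 30 - 2 = 28.
Step 4: No ties, so the exact null distribution of U (based on enumerating the C(11,5) = 462 equally likely rank assignments) gives the two-sided p-value.
Step 5: p-value = 0.017316; compare to alpha = 0.05. reject H0.

U_X = 2, p = 0.017316, reject H0 at alpha = 0.05.


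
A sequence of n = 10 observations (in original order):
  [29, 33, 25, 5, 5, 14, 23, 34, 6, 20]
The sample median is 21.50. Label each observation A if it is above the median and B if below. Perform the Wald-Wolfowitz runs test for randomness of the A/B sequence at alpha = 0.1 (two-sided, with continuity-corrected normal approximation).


Step 1: Compute median = 21.50; label A = above, B = below.
Labels in order: AAABBBAABB  (n_A = 5, n_B = 5)
Step 2: Count runs R = 4.
Step 3: Under H0 (random ordering), E[R] = 2*n_A*n_B/(n_A+n_B) + 1 = 2*5*5/10 + 1 = 6.0000.
        Var[R] = 2*n_A*n_B*(2*n_A*n_B - n_A - n_B) / ((n_A+n_B)^2 * (n_A+n_B-1)) = 2000/900 = 2.2222.
        SD[R] = 1.4907.
Step 4: Continuity-corrected z = (R + 0.5 - E[R]) / SD[R] = (4 + 0.5 - 6.0000) / 1.4907 = -1.0062.
Step 5: Two-sided p-value via normal approximation = 2*(1 - Phi(|z|)) = 0.314305.
Step 6: alpha = 0.1. fail to reject H0.

R = 4, z = -1.0062, p = 0.314305, fail to reject H0.


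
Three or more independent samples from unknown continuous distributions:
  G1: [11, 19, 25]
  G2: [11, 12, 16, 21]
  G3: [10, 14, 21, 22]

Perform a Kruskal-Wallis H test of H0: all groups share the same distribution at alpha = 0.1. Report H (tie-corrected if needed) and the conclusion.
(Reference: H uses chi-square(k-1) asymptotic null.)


Step 1: Combine all N = 11 observations and assign midranks.
sorted (value, group, rank): (10,G3,1), (11,G1,2.5), (11,G2,2.5), (12,G2,4), (14,G3,5), (16,G2,6), (19,G1,7), (21,G2,8.5), (21,G3,8.5), (22,G3,10), (25,G1,11)
Step 2: Sum ranks within each group.
R_1 = 20.5 (n_1 = 3)
R_2 = 21 (n_2 = 4)
R_3 = 24.5 (n_3 = 4)
Step 3: H = 12/(N(N+1)) * sum(R_i^2/n_i) - 3(N+1)
     = 12/(11*12) * (20.5^2/3 + 21^2/4 + 24.5^2/4) - 3*12
     = 0.090909 * 400.396 - 36
     = 0.399621.
Step 4: Ties present; correction factor C = 1 - 12/(11^3 - 11) = 0.990909. Corrected H = 0.399621 / 0.990909 = 0.403287.
Step 5: Under H0, H ~ chi^2(2); p-value = 0.817386.
Step 6: alpha = 0.1. fail to reject H0.

H = 0.4033, df = 2, p = 0.817386, fail to reject H0.


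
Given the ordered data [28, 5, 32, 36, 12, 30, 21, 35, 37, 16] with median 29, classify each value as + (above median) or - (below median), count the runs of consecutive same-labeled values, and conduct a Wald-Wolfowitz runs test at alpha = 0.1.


Step 1: Compute median = 29; label A = above, B = below.
Labels in order: BBAABABAAB  (n_A = 5, n_B = 5)
Step 2: Count runs R = 7.
Step 3: Under H0 (random ordering), E[R] = 2*n_A*n_B/(n_A+n_B) + 1 = 2*5*5/10 + 1 = 6.0000.
        Var[R] = 2*n_A*n_B*(2*n_A*n_B - n_A - n_B) / ((n_A+n_B)^2 * (n_A+n_B-1)) = 2000/900 = 2.2222.
        SD[R] = 1.4907.
Step 4: Continuity-corrected z = (R - 0.5 - E[R]) / SD[R] = (7 - 0.5 - 6.0000) / 1.4907 = 0.3354.
Step 5: Two-sided p-value via normal approximation = 2*(1 - Phi(|z|)) = 0.737316.
Step 6: alpha = 0.1. fail to reject H0.

R = 7, z = 0.3354, p = 0.737316, fail to reject H0.


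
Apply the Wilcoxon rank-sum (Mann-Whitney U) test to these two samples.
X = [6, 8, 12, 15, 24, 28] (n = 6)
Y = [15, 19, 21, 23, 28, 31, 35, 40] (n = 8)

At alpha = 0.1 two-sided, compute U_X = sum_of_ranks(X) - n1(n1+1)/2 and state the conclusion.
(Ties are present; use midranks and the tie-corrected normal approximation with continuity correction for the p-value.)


Step 1: Combine and sort all 14 observations; assign midranks.
sorted (value, group): (6,X), (8,X), (12,X), (15,X), (15,Y), (19,Y), (21,Y), (23,Y), (24,X), (28,X), (28,Y), (31,Y), (35,Y), (40,Y)
ranks: 6->1, 8->2, 12->3, 15->4.5, 15->4.5, 19->6, 21->7, 23->8, 24->9, 28->10.5, 28->10.5, 31->12, 35->13, 40->14
Step 2: Rank sum for X: R1 = 1 + 2 + 3 + 4.5 + 9 + 10.5 = 30.
Step 3: U_X = R1 - n1(n1+1)/2 = 30 - 6*7/2 = 30 - 21 = 9.
       U_Y = n1*n2 - U_X = 48 - 9 = 39.
Step 4: Ties are present, so use the tie-corrected normal approximation (with continuity correction) for the p-value.
Step 5: p-value = 0.060646; compare to alpha = 0.1. reject H0.

U_X = 9, p = 0.060646, reject H0 at alpha = 0.1.


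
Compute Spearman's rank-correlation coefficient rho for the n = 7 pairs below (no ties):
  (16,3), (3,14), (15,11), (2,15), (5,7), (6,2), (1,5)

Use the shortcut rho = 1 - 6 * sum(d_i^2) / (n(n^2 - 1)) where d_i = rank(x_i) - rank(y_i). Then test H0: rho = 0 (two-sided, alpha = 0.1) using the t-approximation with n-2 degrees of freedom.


Step 1: Rank x and y separately (midranks; no ties here).
rank(x): 16->7, 3->3, 15->6, 2->2, 5->4, 6->5, 1->1
rank(y): 3->2, 14->6, 11->5, 15->7, 7->4, 2->1, 5->3
Step 2: d_i = R_x(i) - R_y(i); compute d_i^2.
  (7-2)^2=25, (3-6)^2=9, (6-5)^2=1, (2-7)^2=25, (4-4)^2=0, (5-1)^2=16, (1-3)^2=4
sum(d^2) = 80.
Step 3: rho = 1 - 6*80 / (7*(7^2 - 1)) = 1 - 480/336 = -0.428571.
Step 4: Under H0, t = rho * sqrt((n-2)/(1-rho^2)) = -1.0607 ~ t(5).
Step 5: Two-sided p-value from the t-distribution with 5 df = 0.337368.
Step 6: alpha = 0.1. fail to reject H0.

rho = -0.4286, p = 0.337368, fail to reject H0 at alpha = 0.1.


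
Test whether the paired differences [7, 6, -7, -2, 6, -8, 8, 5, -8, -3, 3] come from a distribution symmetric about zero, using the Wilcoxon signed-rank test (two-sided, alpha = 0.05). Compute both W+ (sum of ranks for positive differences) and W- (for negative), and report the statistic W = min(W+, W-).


Step 1: Drop any zero differences (none here) and take |d_i|.
|d| = [7, 6, 7, 2, 6, 8, 8, 5, 8, 3, 3]
Step 2: Midrank |d_i| (ties get averaged ranks).
ranks: |7|->7.5, |6|->5.5, |7|->7.5, |2|->1, |6|->5.5, |8|->10, |8|->10, |5|->4, |8|->10, |3|->2.5, |3|->2.5
Step 3: Attach original signs; sum ranks with positive sign and with negative sign.
W+ = 7.5 + 5.5 + 5.5 + 10 + 4 + 2.5 = 35
W- = 7.5 + 1 + 10 + 10 + 2.5 = 31
(Check: W+ + W- = 66 should equal n(n+1)/2 = 66.)
Step 4: Test statistic W = min(W+, W-) = 31.
Step 5: Ties in |d|, so use the tie-corrected normal approximation.
        E[W] = n(n+1)/4 = 11*12/4 = 33.
        Tie groups: |d|=3 (t=2), |d|=6 (t=2), |d|=7 (t=2), |d|=8 (t=3); sum(t^3 - t) = 42.
        Var[W] = n(n+1)(2n+1)/24 - sum(t^3-t)/48 = 3036/24 - 42/48 = 125.625.
        z = (W - E[W]) / sqrt(Var[W]) = (31 - 33) / 11.2083 = -0.1784.
        Two-sided p = 2*Phi(z) = 0.858378.
Step 6: alpha = 0.05. fail to reject H0.

W+ = 35, W- = 31, W = min = 31, p = 0.858378, fail to reject H0.


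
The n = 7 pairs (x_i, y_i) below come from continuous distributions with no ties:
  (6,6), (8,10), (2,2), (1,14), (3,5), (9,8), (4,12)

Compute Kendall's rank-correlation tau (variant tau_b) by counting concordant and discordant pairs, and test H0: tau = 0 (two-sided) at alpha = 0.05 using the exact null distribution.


Step 1: Enumerate the 21 unordered pairs (i,j) with i<j and classify each by sign(x_j-x_i) * sign(y_j-y_i).
  (1,2):dx=+2,dy=+4->C; (1,3):dx=-4,dy=-4->C; (1,4):dx=-5,dy=+8->D; (1,5):dx=-3,dy=-1->C
  (1,6):dx=+3,dy=+2->C; (1,7):dx=-2,dy=+6->D; (2,3):dx=-6,dy=-8->C; (2,4):dx=-7,dy=+4->D
  (2,5):dx=-5,dy=-5->C; (2,6):dx=+1,dy=-2->D; (2,7):dx=-4,dy=+2->D; (3,4):dx=-1,dy=+12->D
  (3,5):dx=+1,dy=+3->C; (3,6):dx=+7,dy=+6->C; (3,7):dx=+2,dy=+10->C; (4,5):dx=+2,dy=-9->D
  (4,6):dx=+8,dy=-6->D; (4,7):dx=+3,dy=-2->D; (5,6):dx=+6,dy=+3->C; (5,7):dx=+1,dy=+7->C
  (6,7):dx=-5,dy=+4->D
Step 2: C = 11, D = 10, total pairs = 21.
Step 3: tau = (C - D)/(n(n-1)/2) = (11 - 10)/21 = 0.047619.
Step 4: Exact two-sided p-value (enumerate n! = 5040 permutations of y under H0): p = 1.000000.
Step 5: alpha = 0.05. fail to reject H0.

tau_b = 0.0476 (C=11, D=10), p = 1.000000, fail to reject H0.


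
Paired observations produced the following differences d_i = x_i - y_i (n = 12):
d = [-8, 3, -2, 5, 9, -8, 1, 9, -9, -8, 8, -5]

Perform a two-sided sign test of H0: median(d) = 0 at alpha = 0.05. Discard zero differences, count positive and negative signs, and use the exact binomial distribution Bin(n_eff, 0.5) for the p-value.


Step 1: Discard zero differences. Original n = 12; n_eff = number of nonzero differences = 12.
Nonzero differences (with sign): -8, +3, -2, +5, +9, -8, +1, +9, -9, -8, +8, -5
Step 2: Count signs: positive = 6, negative = 6.
Step 3: Under H0: P(positive) = 0.5, so the number of positives S ~ Bin(12, 0.5).
Step 4: Two-sided exact p-value = sum of Bin(12,0.5) probabilities at or below the observed probability = 1.000000.
Step 5: alpha = 0.05. fail to reject H0.

n_eff = 12, pos = 6, neg = 6, p = 1.000000, fail to reject H0.


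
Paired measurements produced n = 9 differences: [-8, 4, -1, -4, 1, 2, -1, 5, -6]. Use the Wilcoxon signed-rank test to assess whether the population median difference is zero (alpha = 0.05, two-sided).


Step 1: Drop any zero differences (none here) and take |d_i|.
|d| = [8, 4, 1, 4, 1, 2, 1, 5, 6]
Step 2: Midrank |d_i| (ties get averaged ranks).
ranks: |8|->9, |4|->5.5, |1|->2, |4|->5.5, |1|->2, |2|->4, |1|->2, |5|->7, |6|->8
Step 3: Attach original signs; sum ranks with positive sign and with negative sign.
W+ = 5.5 + 2 + 4 + 7 = 18.5
W- = 9 + 2 + 5.5 + 2 + 8 = 26.5
(Check: W+ + W- = 45 should equal n(n+1)/2 = 45.)
Step 4: Test statistic W = min(W+, W-) = 18.5.
Step 5: Ties in |d|, so use the tie-corrected normal approximation.
        E[W] = n(n+1)/4 = 9*10/4 = 22.5.
        Tie groups: |d|=1 (t=3), |d|=4 (t=2); sum(t^3 - t) = 30.
        Var[W] = n(n+1)(2n+1)/24 - sum(t^3-t)/48 = 1710/24 - 30/48 = 70.625.
        z = (W - E[W]) / sqrt(Var[W]) = (18.5 - 22.5) / 8.4039 = -0.4760.
        Two-sided p = 2*Phi(z) = 0.634095.
Step 6: alpha = 0.05. fail to reject H0.

W+ = 18.5, W- = 26.5, W = min = 18.5, p = 0.634095, fail to reject H0.


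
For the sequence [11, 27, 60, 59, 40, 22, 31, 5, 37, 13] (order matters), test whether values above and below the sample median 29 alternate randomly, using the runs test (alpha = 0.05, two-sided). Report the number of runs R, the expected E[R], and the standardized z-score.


Step 1: Compute median = 29; label A = above, B = below.
Labels in order: BBAAABABAB  (n_A = 5, n_B = 5)
Step 2: Count runs R = 7.
Step 3: Under H0 (random ordering), E[R] = 2*n_A*n_B/(n_A+n_B) + 1 = 2*5*5/10 + 1 = 6.0000.
        Var[R] = 2*n_A*n_B*(2*n_A*n_B - n_A - n_B) / ((n_A+n_B)^2 * (n_A+n_B-1)) = 2000/900 = 2.2222.
        SD[R] = 1.4907.
Step 4: Continuity-corrected z = (R - 0.5 - E[R]) / SD[R] = (7 - 0.5 - 6.0000) / 1.4907 = 0.3354.
Step 5: Two-sided p-value via normal approximation = 2*(1 - Phi(|z|)) = 0.737316.
Step 6: alpha = 0.05. fail to reject H0.

R = 7, z = 0.3354, p = 0.737316, fail to reject H0.


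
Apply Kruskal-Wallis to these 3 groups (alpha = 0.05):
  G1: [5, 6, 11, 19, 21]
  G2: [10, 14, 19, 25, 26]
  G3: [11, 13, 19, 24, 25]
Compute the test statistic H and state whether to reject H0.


Step 1: Combine all N = 15 observations and assign midranks.
sorted (value, group, rank): (5,G1,1), (6,G1,2), (10,G2,3), (11,G1,4.5), (11,G3,4.5), (13,G3,6), (14,G2,7), (19,G1,9), (19,G2,9), (19,G3,9), (21,G1,11), (24,G3,12), (25,G2,13.5), (25,G3,13.5), (26,G2,15)
Step 2: Sum ranks within each group.
R_1 = 27.5 (n_1 = 5)
R_2 = 47.5 (n_2 = 5)
R_3 = 45 (n_3 = 5)
Step 3: H = 12/(N(N+1)) * sum(R_i^2/n_i) - 3(N+1)
     = 12/(15*16) * (27.5^2/5 + 47.5^2/5 + 45^2/5) - 3*16
     = 0.050000 * 1007.5 - 48
     = 2.375000.
Step 4: Ties present; correction factor C = 1 - 36/(15^3 - 15) = 0.989286. Corrected H = 2.375000 / 0.989286 = 2.400722.
Step 5: Under H0, H ~ chi^2(2); p-value = 0.301085.
Step 6: alpha = 0.05. fail to reject H0.

H = 2.4007, df = 2, p = 0.301085, fail to reject H0.


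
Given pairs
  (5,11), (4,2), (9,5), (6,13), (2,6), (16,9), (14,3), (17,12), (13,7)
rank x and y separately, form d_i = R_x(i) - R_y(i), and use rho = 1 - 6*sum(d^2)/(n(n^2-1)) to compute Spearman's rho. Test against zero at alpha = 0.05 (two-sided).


Step 1: Rank x and y separately (midranks; no ties here).
rank(x): 5->3, 4->2, 9->5, 6->4, 2->1, 16->8, 14->7, 17->9, 13->6
rank(y): 11->7, 2->1, 5->3, 13->9, 6->4, 9->6, 3->2, 12->8, 7->5
Step 2: d_i = R_x(i) - R_y(i); compute d_i^2.
  (3-7)^2=16, (2-1)^2=1, (5-3)^2=4, (4-9)^2=25, (1-4)^2=9, (8-6)^2=4, (7-2)^2=25, (9-8)^2=1, (6-5)^2=1
sum(d^2) = 86.
Step 3: rho = 1 - 6*86 / (9*(9^2 - 1)) = 1 - 516/720 = 0.283333.
Step 4: Under H0, t = rho * sqrt((n-2)/(1-rho^2)) = 0.7817 ~ t(7).
Step 5: Two-sided p-value from the t-distribution with 7 df = 0.460030.
Step 6: alpha = 0.05. fail to reject H0.

rho = 0.2833, p = 0.460030, fail to reject H0 at alpha = 0.05.


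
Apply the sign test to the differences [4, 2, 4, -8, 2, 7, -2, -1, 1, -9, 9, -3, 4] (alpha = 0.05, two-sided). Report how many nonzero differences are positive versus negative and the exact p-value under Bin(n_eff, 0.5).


Step 1: Discard zero differences. Original n = 13; n_eff = number of nonzero differences = 13.
Nonzero differences (with sign): +4, +2, +4, -8, +2, +7, -2, -1, +1, -9, +9, -3, +4
Step 2: Count signs: positive = 8, negative = 5.
Step 3: Under H0: P(positive) = 0.5, so the number of positives S ~ Bin(13, 0.5).
Step 4: Two-sided exact p-value = sum of Bin(13,0.5) probabilities at or below the observed probability = 0.581055.
Step 5: alpha = 0.05. fail to reject H0.

n_eff = 13, pos = 8, neg = 5, p = 0.581055, fail to reject H0.


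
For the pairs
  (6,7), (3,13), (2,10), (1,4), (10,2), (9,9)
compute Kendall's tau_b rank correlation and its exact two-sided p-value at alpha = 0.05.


Step 1: Enumerate the 15 unordered pairs (i,j) with i<j and classify each by sign(x_j-x_i) * sign(y_j-y_i).
  (1,2):dx=-3,dy=+6->D; (1,3):dx=-4,dy=+3->D; (1,4):dx=-5,dy=-3->C; (1,5):dx=+4,dy=-5->D
  (1,6):dx=+3,dy=+2->C; (2,3):dx=-1,dy=-3->C; (2,4):dx=-2,dy=-9->C; (2,5):dx=+7,dy=-11->D
  (2,6):dx=+6,dy=-4->D; (3,4):dx=-1,dy=-6->C; (3,5):dx=+8,dy=-8->D; (3,6):dx=+7,dy=-1->D
  (4,5):dx=+9,dy=-2->D; (4,6):dx=+8,dy=+5->C; (5,6):dx=-1,dy=+7->D
Step 2: C = 6, D = 9, total pairs = 15.
Step 3: tau = (C - D)/(n(n-1)/2) = (6 - 9)/15 = -0.200000.
Step 4: Exact two-sided p-value (enumerate n! = 720 permutations of y under H0): p = 0.719444.
Step 5: alpha = 0.05. fail to reject H0.

tau_b = -0.2000 (C=6, D=9), p = 0.719444, fail to reject H0.


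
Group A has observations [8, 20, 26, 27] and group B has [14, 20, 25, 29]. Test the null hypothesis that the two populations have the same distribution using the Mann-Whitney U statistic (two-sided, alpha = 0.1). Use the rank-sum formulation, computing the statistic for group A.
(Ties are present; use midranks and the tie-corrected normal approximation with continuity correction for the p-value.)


Step 1: Combine and sort all 8 observations; assign midranks.
sorted (value, group): (8,X), (14,Y), (20,X), (20,Y), (25,Y), (26,X), (27,X), (29,Y)
ranks: 8->1, 14->2, 20->3.5, 20->3.5, 25->5, 26->6, 27->7, 29->8
Step 2: Rank sum for X: R1 = 1 + 3.5 + 6 + 7 = 17.5.
Step 3: U_X = R1 - n1(n1+1)/2 = 17.5 - 4*5/2 = 17.5 - 10 = 7.5.
       U_Y = n1*n2 - U_X = 16 - 7.5 = 8.5.
Step 4: Ties are present, so use the tie-corrected normal approximation (with continuity correction) for the p-value.
Step 5: p-value = 1.000000; compare to alpha = 0.1. fail to reject H0.

U_X = 7.5, p = 1.000000, fail to reject H0 at alpha = 0.1.


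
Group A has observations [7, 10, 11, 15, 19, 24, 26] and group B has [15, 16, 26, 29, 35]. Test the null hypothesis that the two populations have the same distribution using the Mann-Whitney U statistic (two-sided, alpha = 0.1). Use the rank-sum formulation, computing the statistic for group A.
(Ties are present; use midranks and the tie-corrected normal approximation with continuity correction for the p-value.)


Step 1: Combine and sort all 12 observations; assign midranks.
sorted (value, group): (7,X), (10,X), (11,X), (15,X), (15,Y), (16,Y), (19,X), (24,X), (26,X), (26,Y), (29,Y), (35,Y)
ranks: 7->1, 10->2, 11->3, 15->4.5, 15->4.5, 16->6, 19->7, 24->8, 26->9.5, 26->9.5, 29->11, 35->12
Step 2: Rank sum for X: R1 = 1 + 2 + 3 + 4.5 + 7 + 8 + 9.5 = 35.
Step 3: U_X = R1 - n1(n1+1)/2 = 35 - 7*8/2 = 35 - 28 = 7.
       U_Y = n1*n2 - U_X = 35 - 7 = 28.
Step 4: Ties are present, so use the tie-corrected normal approximation (with continuity correction) for the p-value.
Step 5: p-value = 0.103164; compare to alpha = 0.1. fail to reject H0.

U_X = 7, p = 0.103164, fail to reject H0 at alpha = 0.1.


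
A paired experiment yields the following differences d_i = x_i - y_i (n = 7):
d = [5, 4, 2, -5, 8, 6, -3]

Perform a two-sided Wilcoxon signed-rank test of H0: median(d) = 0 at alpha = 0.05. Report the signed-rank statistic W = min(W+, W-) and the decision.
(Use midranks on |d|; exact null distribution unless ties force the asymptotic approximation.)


Step 1: Drop any zero differences (none here) and take |d_i|.
|d| = [5, 4, 2, 5, 8, 6, 3]
Step 2: Midrank |d_i| (ties get averaged ranks).
ranks: |5|->4.5, |4|->3, |2|->1, |5|->4.5, |8|->7, |6|->6, |3|->2
Step 3: Attach original signs; sum ranks with positive sign and with negative sign.
W+ = 4.5 + 3 + 1 + 7 + 6 = 21.5
W- = 4.5 + 2 = 6.5
(Check: W+ + W- = 28 should equal n(n+1)/2 = 28.)
Step 4: Test statistic W = min(W+, W-) = 6.5.
Step 5: Ties in |d|, so use the tie-corrected normal approximation.
        E[W] = n(n+1)/4 = 7*8/4 = 14.
        Tie groups: |d|=5 (t=2); sum(t^3 - t) = 6.
        Var[W] = n(n+1)(2n+1)/24 - sum(t^3-t)/48 = 840/24 - 6/48 = 34.875.
        z = (W - E[W]) / sqrt(Var[W]) = (6.5 - 14) / 5.9055 = -1.2700.
        Two-sided p = 2*Phi(z) = 0.204084.
Step 6: alpha = 0.05. fail to reject H0.

W+ = 21.5, W- = 6.5, W = min = 6.5, p = 0.204084, fail to reject H0.


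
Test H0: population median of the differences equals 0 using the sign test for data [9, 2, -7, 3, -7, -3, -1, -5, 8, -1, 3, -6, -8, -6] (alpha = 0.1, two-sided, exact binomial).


Step 1: Discard zero differences. Original n = 14; n_eff = number of nonzero differences = 14.
Nonzero differences (with sign): +9, +2, -7, +3, -7, -3, -1, -5, +8, -1, +3, -6, -8, -6
Step 2: Count signs: positive = 5, negative = 9.
Step 3: Under H0: P(positive) = 0.5, so the number of positives S ~ Bin(14, 0.5).
Step 4: Two-sided exact p-value = sum of Bin(14,0.5) probabilities at or below the observed probability = 0.423950.
Step 5: alpha = 0.1. fail to reject H0.

n_eff = 14, pos = 5, neg = 9, p = 0.423950, fail to reject H0.


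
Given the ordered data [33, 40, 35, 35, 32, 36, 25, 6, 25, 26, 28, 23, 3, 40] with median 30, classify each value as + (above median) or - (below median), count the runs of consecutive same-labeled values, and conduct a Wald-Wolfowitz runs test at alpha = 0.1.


Step 1: Compute median = 30; label A = above, B = below.
Labels in order: AAAAAABBBBBBBA  (n_A = 7, n_B = 7)
Step 2: Count runs R = 3.
Step 3: Under H0 (random ordering), E[R] = 2*n_A*n_B/(n_A+n_B) + 1 = 2*7*7/14 + 1 = 8.0000.
        Var[R] = 2*n_A*n_B*(2*n_A*n_B - n_A - n_B) / ((n_A+n_B)^2 * (n_A+n_B-1)) = 8232/2548 = 3.2308.
        SD[R] = 1.7974.
Step 4: Continuity-corrected z = (R + 0.5 - E[R]) / SD[R] = (3 + 0.5 - 8.0000) / 1.7974 = -2.5036.
Step 5: Two-sided p-value via normal approximation = 2*(1 - Phi(|z|)) = 0.012295.
Step 6: alpha = 0.1. reject H0.

R = 3, z = -2.5036, p = 0.012295, reject H0.


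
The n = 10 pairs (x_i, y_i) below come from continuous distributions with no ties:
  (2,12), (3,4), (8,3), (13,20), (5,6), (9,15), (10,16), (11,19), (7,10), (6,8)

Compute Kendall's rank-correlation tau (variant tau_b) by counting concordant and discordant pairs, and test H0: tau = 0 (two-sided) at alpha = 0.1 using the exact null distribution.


Step 1: Enumerate the 45 unordered pairs (i,j) with i<j and classify each by sign(x_j-x_i) * sign(y_j-y_i).
  (1,2):dx=+1,dy=-8->D; (1,3):dx=+6,dy=-9->D; (1,4):dx=+11,dy=+8->C; (1,5):dx=+3,dy=-6->D
  (1,6):dx=+7,dy=+3->C; (1,7):dx=+8,dy=+4->C; (1,8):dx=+9,dy=+7->C; (1,9):dx=+5,dy=-2->D
  (1,10):dx=+4,dy=-4->D; (2,3):dx=+5,dy=-1->D; (2,4):dx=+10,dy=+16->C; (2,5):dx=+2,dy=+2->C
  (2,6):dx=+6,dy=+11->C; (2,7):dx=+7,dy=+12->C; (2,8):dx=+8,dy=+15->C; (2,9):dx=+4,dy=+6->C
  (2,10):dx=+3,dy=+4->C; (3,4):dx=+5,dy=+17->C; (3,5):dx=-3,dy=+3->D; (3,6):dx=+1,dy=+12->C
  (3,7):dx=+2,dy=+13->C; (3,8):dx=+3,dy=+16->C; (3,9):dx=-1,dy=+7->D; (3,10):dx=-2,dy=+5->D
  (4,5):dx=-8,dy=-14->C; (4,6):dx=-4,dy=-5->C; (4,7):dx=-3,dy=-4->C; (4,8):dx=-2,dy=-1->C
  (4,9):dx=-6,dy=-10->C; (4,10):dx=-7,dy=-12->C; (5,6):dx=+4,dy=+9->C; (5,7):dx=+5,dy=+10->C
  (5,8):dx=+6,dy=+13->C; (5,9):dx=+2,dy=+4->C; (5,10):dx=+1,dy=+2->C; (6,7):dx=+1,dy=+1->C
  (6,8):dx=+2,dy=+4->C; (6,9):dx=-2,dy=-5->C; (6,10):dx=-3,dy=-7->C; (7,8):dx=+1,dy=+3->C
  (7,9):dx=-3,dy=-6->C; (7,10):dx=-4,dy=-8->C; (8,9):dx=-4,dy=-9->C; (8,10):dx=-5,dy=-11->C
  (9,10):dx=-1,dy=-2->C
Step 2: C = 36, D = 9, total pairs = 45.
Step 3: tau = (C - D)/(n(n-1)/2) = (36 - 9)/45 = 0.600000.
Step 4: Exact two-sided p-value (enumerate n! = 3628800 permutations of y under H0): p = 0.016666.
Step 5: alpha = 0.1. reject H0.

tau_b = 0.6000 (C=36, D=9), p = 0.016666, reject H0.


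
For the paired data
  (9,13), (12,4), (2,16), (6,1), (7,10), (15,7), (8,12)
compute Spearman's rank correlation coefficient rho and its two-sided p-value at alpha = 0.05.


Step 1: Rank x and y separately (midranks; no ties here).
rank(x): 9->5, 12->6, 2->1, 6->2, 7->3, 15->7, 8->4
rank(y): 13->6, 4->2, 16->7, 1->1, 10->4, 7->3, 12->5
Step 2: d_i = R_x(i) - R_y(i); compute d_i^2.
  (5-6)^2=1, (6-2)^2=16, (1-7)^2=36, (2-1)^2=1, (3-4)^2=1, (7-3)^2=16, (4-5)^2=1
sum(d^2) = 72.
Step 3: rho = 1 - 6*72 / (7*(7^2 - 1)) = 1 - 432/336 = -0.285714.
Step 4: Under H0, t = rho * sqrt((n-2)/(1-rho^2)) = -0.6667 ~ t(5).
Step 5: Two-sided p-value from the t-distribution with 5 df = 0.534509.
Step 6: alpha = 0.05. fail to reject H0.

rho = -0.2857, p = 0.534509, fail to reject H0 at alpha = 0.05.


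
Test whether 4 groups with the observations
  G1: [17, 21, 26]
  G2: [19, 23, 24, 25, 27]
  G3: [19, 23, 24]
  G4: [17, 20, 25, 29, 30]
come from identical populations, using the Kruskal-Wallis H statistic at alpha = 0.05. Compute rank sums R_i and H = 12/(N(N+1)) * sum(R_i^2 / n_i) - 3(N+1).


Step 1: Combine all N = 16 observations and assign midranks.
sorted (value, group, rank): (17,G1,1.5), (17,G4,1.5), (19,G2,3.5), (19,G3,3.5), (20,G4,5), (21,G1,6), (23,G2,7.5), (23,G3,7.5), (24,G2,9.5), (24,G3,9.5), (25,G2,11.5), (25,G4,11.5), (26,G1,13), (27,G2,14), (29,G4,15), (30,G4,16)
Step 2: Sum ranks within each group.
R_1 = 20.5 (n_1 = 3)
R_2 = 46 (n_2 = 5)
R_3 = 20.5 (n_3 = 3)
R_4 = 49 (n_4 = 5)
Step 3: H = 12/(N(N+1)) * sum(R_i^2/n_i) - 3(N+1)
     = 12/(16*17) * (20.5^2/3 + 46^2/5 + 20.5^2/3 + 49^2/5) - 3*17
     = 0.044118 * 1183.57 - 51
     = 1.216176.
Step 4: Ties present; correction factor C = 1 - 30/(16^3 - 16) = 0.992647. Corrected H = 1.216176 / 0.992647 = 1.225185.
Step 5: Under H0, H ~ chi^2(3); p-value = 0.746970.
Step 6: alpha = 0.05. fail to reject H0.

H = 1.2252, df = 3, p = 0.746970, fail to reject H0.


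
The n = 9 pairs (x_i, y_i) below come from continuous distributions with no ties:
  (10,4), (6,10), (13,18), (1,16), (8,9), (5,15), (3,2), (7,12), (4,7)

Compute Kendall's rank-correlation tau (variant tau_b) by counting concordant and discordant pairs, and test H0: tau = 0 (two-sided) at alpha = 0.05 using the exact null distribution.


Step 1: Enumerate the 36 unordered pairs (i,j) with i<j and classify each by sign(x_j-x_i) * sign(y_j-y_i).
  (1,2):dx=-4,dy=+6->D; (1,3):dx=+3,dy=+14->C; (1,4):dx=-9,dy=+12->D; (1,5):dx=-2,dy=+5->D
  (1,6):dx=-5,dy=+11->D; (1,7):dx=-7,dy=-2->C; (1,8):dx=-3,dy=+8->D; (1,9):dx=-6,dy=+3->D
  (2,3):dx=+7,dy=+8->C; (2,4):dx=-5,dy=+6->D; (2,5):dx=+2,dy=-1->D; (2,6):dx=-1,dy=+5->D
  (2,7):dx=-3,dy=-8->C; (2,8):dx=+1,dy=+2->C; (2,9):dx=-2,dy=-3->C; (3,4):dx=-12,dy=-2->C
  (3,5):dx=-5,dy=-9->C; (3,6):dx=-8,dy=-3->C; (3,7):dx=-10,dy=-16->C; (3,8):dx=-6,dy=-6->C
  (3,9):dx=-9,dy=-11->C; (4,5):dx=+7,dy=-7->D; (4,6):dx=+4,dy=-1->D; (4,7):dx=+2,dy=-14->D
  (4,8):dx=+6,dy=-4->D; (4,9):dx=+3,dy=-9->D; (5,6):dx=-3,dy=+6->D; (5,7):dx=-5,dy=-7->C
  (5,8):dx=-1,dy=+3->D; (5,9):dx=-4,dy=-2->C; (6,7):dx=-2,dy=-13->C; (6,8):dx=+2,dy=-3->D
  (6,9):dx=-1,dy=-8->C; (7,8):dx=+4,dy=+10->C; (7,9):dx=+1,dy=+5->C; (8,9):dx=-3,dy=-5->C
Step 2: C = 19, D = 17, total pairs = 36.
Step 3: tau = (C - D)/(n(n-1)/2) = (19 - 17)/36 = 0.055556.
Step 4: Exact two-sided p-value (enumerate n! = 362880 permutations of y under H0): p = 0.919455.
Step 5: alpha = 0.05. fail to reject H0.

tau_b = 0.0556 (C=19, D=17), p = 0.919455, fail to reject H0.


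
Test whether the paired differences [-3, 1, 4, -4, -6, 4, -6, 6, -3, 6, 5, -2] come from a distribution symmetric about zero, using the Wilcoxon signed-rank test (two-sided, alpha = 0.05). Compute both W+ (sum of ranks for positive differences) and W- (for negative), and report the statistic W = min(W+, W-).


Step 1: Drop any zero differences (none here) and take |d_i|.
|d| = [3, 1, 4, 4, 6, 4, 6, 6, 3, 6, 5, 2]
Step 2: Midrank |d_i| (ties get averaged ranks).
ranks: |3|->3.5, |1|->1, |4|->6, |4|->6, |6|->10.5, |4|->6, |6|->10.5, |6|->10.5, |3|->3.5, |6|->10.5, |5|->8, |2|->2
Step 3: Attach original signs; sum ranks with positive sign and with negative sign.
W+ = 1 + 6 + 6 + 10.5 + 10.5 + 8 = 42
W- = 3.5 + 6 + 10.5 + 10.5 + 3.5 + 2 = 36
(Check: W+ + W- = 78 should equal n(n+1)/2 = 78.)
Step 4: Test statistic W = min(W+, W-) = 36.
Step 5: Ties in |d|, so use the tie-corrected normal approximation.
        E[W] = n(n+1)/4 = 12*13/4 = 39.
        Tie groups: |d|=3 (t=2), |d|=4 (t=3), |d|=6 (t=4); sum(t^3 - t) = 90.
        Var[W] = n(n+1)(2n+1)/24 - sum(t^3-t)/48 = 3900/24 - 90/48 = 160.625.
        z = (W - E[W]) / sqrt(Var[W]) = (36 - 39) / 12.6738 = -0.2367.
        Two-sided p = 2*Phi(z) = 0.812883.
Step 6: alpha = 0.05. fail to reject H0.

W+ = 42, W- = 36, W = min = 36, p = 0.812883, fail to reject H0.
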